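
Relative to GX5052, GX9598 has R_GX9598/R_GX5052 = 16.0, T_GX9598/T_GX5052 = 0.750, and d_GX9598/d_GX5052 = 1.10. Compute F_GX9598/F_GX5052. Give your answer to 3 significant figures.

L_GX9598/L_GX5052 = (R_GX9598/R_GX5052)²(T_GX9598/T_GX5052)⁴ = (16.0)² × (0.750)⁴ = 81.00.
F_GX9598/F_GX5052 = (L_GX9598/L_GX5052)/(d_GX9598/d_GX5052)² = 81.00 / (1.10)² = 66.94.

66.9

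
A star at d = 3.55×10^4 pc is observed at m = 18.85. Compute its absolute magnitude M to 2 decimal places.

M = m − 5 log₁₀(d/10 pc) = 18.85 − 5 log₁₀(3.55×10^4/10)
  = 18.85 − 5 × 3.550 = 18.85 − 17.75 = 1.10.

1.10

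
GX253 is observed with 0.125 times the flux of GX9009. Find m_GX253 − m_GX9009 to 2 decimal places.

2.26

m_GX253 − m_GX9009 = −2.5 log₁₀(F_GX253/F_GX9009) = −2.5 log₁₀(0.125) = −2.5 × (-0.903) = 2.258.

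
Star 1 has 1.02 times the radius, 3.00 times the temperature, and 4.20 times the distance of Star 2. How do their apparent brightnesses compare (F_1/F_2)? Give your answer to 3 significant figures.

4.78

L_1/L_2 = (R_1/R_2)²(T_1/T_2)⁴ = (1.02)² × (3.00)⁴ = 84.27.
F_1/F_2 = (L_1/L_2)/(d_1/d_2)² = 84.27 / (4.20)² = 4.777.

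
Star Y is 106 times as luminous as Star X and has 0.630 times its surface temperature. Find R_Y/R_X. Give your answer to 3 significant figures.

25.9

L ∝ R²T⁴ gives R ∝ √L / T², so
R_Y/R_X = √(106) / (0.630)² = 10.30 / 0.3969 = 25.94.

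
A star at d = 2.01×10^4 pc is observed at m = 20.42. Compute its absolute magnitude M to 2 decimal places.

3.90

M = m − 5 log₁₀(d/10 pc) = 20.42 − 5 log₁₀(2.01×10^4/10)
  = 20.42 − 5 × 3.303 = 20.42 − 16.52 = 3.90.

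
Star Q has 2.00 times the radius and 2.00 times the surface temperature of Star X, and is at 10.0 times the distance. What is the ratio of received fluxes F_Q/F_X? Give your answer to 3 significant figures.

0.640

L_Q/L_X = (R_Q/R_X)²(T_Q/T_X)⁴ = (2.00)² × (2.00)⁴ = 64.00.
F_Q/F_X = (L_Q/L_X)/(d_Q/d_X)² = 64.00 / (10.0)² = 0.6400.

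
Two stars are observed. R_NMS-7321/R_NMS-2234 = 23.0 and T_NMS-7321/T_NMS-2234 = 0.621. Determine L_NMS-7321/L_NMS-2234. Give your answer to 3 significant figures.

78.7

From the Stefan–Boltzmann law, L ∝ R²T⁴, so
L_NMS-7321/L_NMS-2234 = (R_NMS-7321/R_NMS-2234)² (T_NMS-7321/T_NMS-2234)⁴ = (23.0)² × (0.621)⁴ = 529.0 × 0.1487 = 78.67.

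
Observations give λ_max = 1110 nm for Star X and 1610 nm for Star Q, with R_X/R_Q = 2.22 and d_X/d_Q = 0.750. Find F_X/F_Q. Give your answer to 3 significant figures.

38.8

Wien's law: T_X/T_Q = λ_Q/λ_X = 1610/1110 = 1.450.
L_X/L_Q = (R_X/R_Q)²(T_X/T_Q)⁴ = (2.22)²(1.450)⁴ = 21.81.
F_X/F_Q = (L_X/L_Q)/(d_X/d_Q)² = 21.81/(0.750)² = 38.78.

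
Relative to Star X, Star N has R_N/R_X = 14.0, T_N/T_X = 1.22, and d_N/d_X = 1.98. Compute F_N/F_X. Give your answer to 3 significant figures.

111

L_N/L_X = (R_N/R_X)²(T_N/T_X)⁴ = (14.0)² × (1.22)⁴ = 434.2.
F_N/F_X = (L_N/L_X)/(d_N/d_X)² = 434.2 / (1.98)² = 110.8.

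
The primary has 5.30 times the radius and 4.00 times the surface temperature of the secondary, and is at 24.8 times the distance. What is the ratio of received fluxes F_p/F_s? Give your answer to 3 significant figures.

L_p/L_s = (R_p/R_s)²(T_p/T_s)⁴ = (5.30)² × (4.00)⁴ = 7191.
F_p/F_s = (L_p/L_s)/(d_p/d_s)² = 7191 / (24.8)² = 11.69.

11.7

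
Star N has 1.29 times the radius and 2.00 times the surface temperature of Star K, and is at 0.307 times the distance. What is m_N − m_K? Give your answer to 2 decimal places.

L_N/L_K = (1.29)²(2.00)⁴ = 26.63.
F_N/F_K = (L_N/L_K)/(d_N/d_K)² = 26.63/0.09425 = 282.5.
m_N − m_K = −2.5 log₁₀(282.5) = -6.13.

-6.13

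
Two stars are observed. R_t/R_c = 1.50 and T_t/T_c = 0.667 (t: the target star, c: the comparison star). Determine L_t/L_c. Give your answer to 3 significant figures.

From the Stefan–Boltzmann law, L ∝ R²T⁴, so
L_t/L_c = (R_t/R_c)² (T_t/T_c)⁴ = (1.50)² × (0.667)⁴ = 2.250 × 0.1979 = 0.4453.

0.445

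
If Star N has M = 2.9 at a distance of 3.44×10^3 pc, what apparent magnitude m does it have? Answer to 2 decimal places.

15.58

m = M + 5 log₁₀(d/10 pc) = 2.9 + 5 log₁₀(3.44×10^3/10)
  = 2.9 + 5 × 2.537 = 2.9 + 12.68 = 15.58.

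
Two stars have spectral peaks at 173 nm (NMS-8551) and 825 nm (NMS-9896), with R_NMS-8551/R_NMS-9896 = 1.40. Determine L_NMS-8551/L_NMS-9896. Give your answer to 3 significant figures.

1.01×10^3

Wien's law gives T ∝ 1/λ_max, so T_NMS-8551/T_NMS-9896 = λ_NMS-9896/λ_NMS-8551 = 825/173 = 4.769.
Then L ∝ R²T⁴ gives L_NMS-8551/L_NMS-9896 = (1.40)² × (4.769)⁴ = 1.960 × 517.2 = 1014.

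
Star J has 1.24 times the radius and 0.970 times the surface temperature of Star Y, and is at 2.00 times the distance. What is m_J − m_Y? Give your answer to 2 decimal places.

L_J/L_Y = (1.24)²(0.970)⁴ = 1.361.
F_J/F_Y = (L_J/L_Y)/(d_J/d_Y)² = 1.361/4.000 = 0.3403.
m_J − m_Y = −2.5 log₁₀(0.3403) = 1.17.

1.17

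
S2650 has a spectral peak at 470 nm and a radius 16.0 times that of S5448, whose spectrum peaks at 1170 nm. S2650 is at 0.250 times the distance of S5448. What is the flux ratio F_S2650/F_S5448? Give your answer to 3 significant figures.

1.57×10^5

Wien's law: T_S2650/T_S5448 = λ_S5448/λ_S2650 = 1170/470 = 2.489.
L_S2650/L_S5448 = (R_S2650/R_S5448)²(T_S2650/T_S5448)⁴ = (16.0)²(2.489)⁴ = 9831.
F_S2650/F_S5448 = (L_S2650/L_S5448)/(d_S2650/d_S5448)² = 9831/(0.250)² = 1.573×10^5.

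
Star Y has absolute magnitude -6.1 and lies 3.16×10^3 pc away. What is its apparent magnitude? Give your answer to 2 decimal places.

m = M + 5 log₁₀(d/10 pc) = -6.1 + 5 log₁₀(3.16×10^3/10)
  = -6.1 + 5 × 2.500 = -6.1 + 12.50 = 6.40.

6.40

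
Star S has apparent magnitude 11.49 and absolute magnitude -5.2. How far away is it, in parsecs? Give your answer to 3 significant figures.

m − M = 5 log₁₀(d/10 pc)
11.49 − (-5.2) = 16.69 = 5 log₁₀(d/10)
d = 10 × 10^(16.69/5) = 10 × 10^3.338 = 2.178×10^4 pc.

2.18×10^4 pc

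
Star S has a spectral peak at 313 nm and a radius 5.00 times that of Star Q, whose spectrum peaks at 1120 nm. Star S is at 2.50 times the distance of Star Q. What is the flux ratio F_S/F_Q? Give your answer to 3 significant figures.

656

Wien's law: T_S/T_Q = λ_Q/λ_S = 1120/313 = 3.578.
L_S/L_Q = (R_S/R_Q)²(T_S/T_Q)⁴ = (5.00)²(3.578)⁴ = 4099.
F_S/F_Q = (L_S/L_Q)/(d_S/d_Q)² = 4099/(2.50)² = 655.8.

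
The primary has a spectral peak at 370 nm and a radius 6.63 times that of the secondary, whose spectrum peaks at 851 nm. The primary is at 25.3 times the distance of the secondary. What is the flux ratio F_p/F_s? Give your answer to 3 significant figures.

Wien's law: T_p/T_s = λ_s/λ_p = 851/370 = 2.300.
L_p/L_s = (R_p/R_s)²(T_p/T_s)⁴ = (6.63)²(2.300)⁴ = 1230.
F_p/F_s = (L_p/L_s)/(d_p/d_s)² = 1230/(25.3)² = 1.922.

1.92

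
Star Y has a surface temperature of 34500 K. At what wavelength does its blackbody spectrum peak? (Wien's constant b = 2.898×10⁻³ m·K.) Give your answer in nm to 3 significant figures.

λ_max = b/T = 2.898×10⁻³ / 34500 = 8.40×10^-8 m = 84.00 nm.

84.0 nm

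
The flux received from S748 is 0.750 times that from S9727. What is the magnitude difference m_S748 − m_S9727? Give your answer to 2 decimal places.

0.31

m_S748 − m_S9727 = −2.5 log₁₀(F_S748/F_S9727) = −2.5 log₁₀(0.750) = −2.5 × (-0.125) = 0.312.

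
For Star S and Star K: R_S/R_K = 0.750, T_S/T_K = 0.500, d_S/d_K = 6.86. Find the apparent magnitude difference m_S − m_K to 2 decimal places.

7.82

L_S/L_K = (0.750)²(0.500)⁴ = 0.03516.
F_S/F_K = (L_S/L_K)/(d_S/d_K)² = 0.03516/47.06 = 7.471×10^-4.
m_S − m_K = −2.5 log₁₀(7.471×10^-4) = 7.82.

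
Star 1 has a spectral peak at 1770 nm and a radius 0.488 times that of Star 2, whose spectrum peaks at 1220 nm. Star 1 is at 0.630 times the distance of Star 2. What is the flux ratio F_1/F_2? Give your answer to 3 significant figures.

0.135

Wien's law: T_1/T_2 = λ_2/λ_1 = 1220/1770 = 0.6893.
L_1/L_2 = (R_1/R_2)²(T_1/T_2)⁴ = (0.488)²(0.6893)⁴ = 0.05375.
F_1/F_2 = (L_1/L_2)/(d_1/d_2)² = 0.05375/(0.630)² = 0.1354.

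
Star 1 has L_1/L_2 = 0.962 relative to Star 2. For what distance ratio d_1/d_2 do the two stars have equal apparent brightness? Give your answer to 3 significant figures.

0.981

Equal flux requires L_1/d_1² = L_2/d_2², so d_1/d_2 = √(L_1/L_2)
= √(0.962) = 0.9808.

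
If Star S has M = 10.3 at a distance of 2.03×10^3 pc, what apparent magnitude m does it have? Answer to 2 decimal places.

m = M + 5 log₁₀(d/10 pc) = 10.3 + 5 log₁₀(2.03×10^3/10)
  = 10.3 + 5 × 2.307 = 10.3 + 11.54 = 21.84.

21.84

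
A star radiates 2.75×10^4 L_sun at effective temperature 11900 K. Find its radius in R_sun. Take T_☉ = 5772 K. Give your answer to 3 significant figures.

R/R_☉ = √(L/L_☉) / (T/T_☉)² = √(2.75×10^4) / (2.062)²
       = 165.8 / 4.251 = 39.01.

39.0 R_sun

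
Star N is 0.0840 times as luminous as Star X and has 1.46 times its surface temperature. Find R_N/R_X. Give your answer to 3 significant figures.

0.136

L ∝ R²T⁴ gives R ∝ √L / T², so
R_N/R_X = √(0.0840) / (1.46)² = 0.2898 / 2.132 = 0.1360.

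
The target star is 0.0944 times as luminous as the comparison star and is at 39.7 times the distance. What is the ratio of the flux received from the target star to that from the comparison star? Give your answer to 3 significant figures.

F = L/(4πd²), so F_t/F_c = (L_t/L_c) / (d_t/d_c)²
= 0.0944 / (39.7)² = 0.0944 / 1576 = 5.990×10^-5.

5.99×10^-5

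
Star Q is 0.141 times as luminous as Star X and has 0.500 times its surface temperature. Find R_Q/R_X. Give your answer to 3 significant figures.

1.50

L ∝ R²T⁴ gives R ∝ √L / T², so
R_Q/R_X = √(0.141) / (0.500)² = 0.3755 / 0.2500 = 1.502.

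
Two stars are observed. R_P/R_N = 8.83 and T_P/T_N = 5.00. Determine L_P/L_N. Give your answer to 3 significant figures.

From the Stefan–Boltzmann law, L ∝ R²T⁴, so
L_P/L_N = (R_P/R_N)² (T_P/T_N)⁴ = (8.83)² × (5.00)⁴ = 77.97 × 625.0 = 4.873×10^4.

4.87×10^4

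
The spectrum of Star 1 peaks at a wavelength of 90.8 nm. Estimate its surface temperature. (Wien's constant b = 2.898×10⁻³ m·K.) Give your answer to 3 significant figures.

T = b/λ_max = 2.898×10⁻³ / (90.8×10⁻⁹) = 3.192×10^4 K.

3.19×10^4 K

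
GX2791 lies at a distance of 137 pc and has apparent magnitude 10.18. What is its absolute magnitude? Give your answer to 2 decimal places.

M = m − 5 log₁₀(d/10 pc) = 10.18 − 5 log₁₀(137/10)
  = 10.18 − 5 × 1.137 = 10.18 − 5.68 = 4.50.

4.50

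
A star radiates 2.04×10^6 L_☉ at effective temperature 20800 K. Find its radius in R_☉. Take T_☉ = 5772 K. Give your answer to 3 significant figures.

110 R_☉

R/R_☉ = √(L/L_☉) / (T/T_☉)² = √(2.04×10^6) / (3.604)²
       = 1428 / 12.99 = 110.0.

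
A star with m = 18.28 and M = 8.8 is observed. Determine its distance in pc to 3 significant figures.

m − M = 5 log₁₀(d/10 pc)
18.28 − (8.8) = 9.48 = 5 log₁₀(d/10)
d = 10 × 10^(9.48/5) = 10 × 10^1.896 = 787.0 pc.

787 pc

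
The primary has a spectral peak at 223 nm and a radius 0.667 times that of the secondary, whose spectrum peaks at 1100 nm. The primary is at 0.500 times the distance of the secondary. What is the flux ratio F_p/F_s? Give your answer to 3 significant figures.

Wien's law: T_p/T_s = λ_s/λ_p = 1100/223 = 4.933.
L_p/L_s = (R_p/R_s)²(T_p/T_s)⁴ = (0.667)²(4.933)⁴ = 263.4.
F_p/F_s = (L_p/L_s)/(d_p/d_s)² = 263.4/(0.500)² = 1054.

1.05×10^3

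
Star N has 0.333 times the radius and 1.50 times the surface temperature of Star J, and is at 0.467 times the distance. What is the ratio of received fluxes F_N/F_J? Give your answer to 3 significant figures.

L_N/L_J = (R_N/R_J)²(T_N/T_J)⁴ = (0.333)² × (1.50)⁴ = 0.5614.
F_N/F_J = (L_N/L_J)/(d_N/d_J)² = 0.5614 / (0.467)² = 2.574.

2.57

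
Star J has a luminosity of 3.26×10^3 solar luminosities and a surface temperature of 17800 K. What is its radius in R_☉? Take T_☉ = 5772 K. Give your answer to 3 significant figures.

6.00 R_☉

R/R_☉ = √(L/L_☉) / (T/T_☉)² = √(3.26×10^3) / (3.084)²
       = 57.10 / 9.510 = 6.004.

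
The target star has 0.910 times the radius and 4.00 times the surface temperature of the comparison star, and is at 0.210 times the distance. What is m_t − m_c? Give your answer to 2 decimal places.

-9.20

L_t/L_c = (0.910)²(4.00)⁴ = 212.0.
F_t/F_c = (L_t/L_c)/(d_t/d_c)² = 212.0/0.04410 = 4807.
m_t − m_c = −2.5 log₁₀(4807) = -9.20.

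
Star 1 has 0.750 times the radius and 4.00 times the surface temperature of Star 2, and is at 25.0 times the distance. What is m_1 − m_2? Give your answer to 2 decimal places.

1.59

L_1/L_2 = (0.750)²(4.00)⁴ = 144.0.
F_1/F_2 = (L_1/L_2)/(d_1/d_2)² = 144.0/625.0 = 0.2304.
m_1 − m_2 = −2.5 log₁₀(0.2304) = 1.59.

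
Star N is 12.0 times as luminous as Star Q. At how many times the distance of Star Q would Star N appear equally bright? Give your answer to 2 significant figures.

Equal flux requires L_N/d_N² = L_Q/d_Q², so d_N/d_Q = √(L_N/L_Q)
= √(12.0) = 3.464.

3.5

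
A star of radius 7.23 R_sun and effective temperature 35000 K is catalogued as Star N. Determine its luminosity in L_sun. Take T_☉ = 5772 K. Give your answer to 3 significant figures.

7.07×10^4 L_sun

L/L_☉ = (R/R_☉)² (T/T_☉)⁴ = (7.23)² × (35000/5772)⁴
       = 52.27 × (6.064)⁴ = 52.27 × 1352 = 7.067×10^4.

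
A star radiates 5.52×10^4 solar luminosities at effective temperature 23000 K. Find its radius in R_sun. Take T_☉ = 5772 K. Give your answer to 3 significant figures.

R/R_☉ = √(L/L_☉) / (T/T_☉)² = √(5.52×10^4) / (3.985)²
       = 234.9 / 15.88 = 14.80.

14.8 R_sun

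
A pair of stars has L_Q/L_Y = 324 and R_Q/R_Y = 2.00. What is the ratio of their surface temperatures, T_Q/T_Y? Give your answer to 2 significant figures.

L ∝ R²T⁴ gives T ∝ (L/R²)^(1/4), so
T_Q/T_Y = (324 / 2.00²)^(1/4) = (81.00)^(1/4) = 3.000.

3.0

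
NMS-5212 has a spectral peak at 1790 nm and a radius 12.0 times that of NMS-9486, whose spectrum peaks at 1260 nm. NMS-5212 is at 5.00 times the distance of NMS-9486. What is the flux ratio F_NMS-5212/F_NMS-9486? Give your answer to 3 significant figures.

1.41

Wien's law: T_NMS-5212/T_NMS-9486 = λ_NMS-9486/λ_NMS-5212 = 1260/1790 = 0.7039.
L_NMS-5212/L_NMS-9486 = (R_NMS-5212/R_NMS-9486)²(T_NMS-5212/T_NMS-9486)⁴ = (12.0)²(0.7039)⁴ = 35.35.
F_NMS-5212/F_NMS-9486 = (L_NMS-5212/L_NMS-9486)/(d_NMS-5212/d_NMS-9486)² = 35.35/(5.00)² = 1.414.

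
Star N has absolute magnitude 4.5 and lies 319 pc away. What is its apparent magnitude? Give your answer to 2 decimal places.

m = M + 5 log₁₀(d/10 pc) = 4.5 + 5 log₁₀(319/10)
  = 4.5 + 5 × 1.504 = 4.5 + 7.52 = 12.02.

12.02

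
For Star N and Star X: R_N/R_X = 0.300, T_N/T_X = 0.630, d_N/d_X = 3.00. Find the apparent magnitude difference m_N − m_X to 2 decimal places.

L_N/L_X = (0.300)²(0.630)⁴ = 0.01418.
F_N/F_X = (L_N/L_X)/(d_N/d_X)² = 0.01418/9.000 = 0.001575.
m_N − m_X = −2.5 log₁₀(0.001575) = 7.01.

7.01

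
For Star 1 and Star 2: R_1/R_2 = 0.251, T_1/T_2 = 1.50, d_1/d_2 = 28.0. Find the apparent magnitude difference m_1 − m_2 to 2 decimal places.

8.48

L_1/L_2 = (0.251)²(1.50)⁴ = 0.3189.
F_1/F_2 = (L_1/L_2)/(d_1/d_2)² = 0.3189/784.0 = 4.068×10^-4.
m_1 − m_2 = −2.5 log₁₀(4.068×10^-4) = 8.48.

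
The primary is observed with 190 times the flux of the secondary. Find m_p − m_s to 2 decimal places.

-5.70

m_p − m_s = −2.5 log₁₀(F_p/F_s) = −2.5 log₁₀(190) = −2.5 × (2.279) = -5.697.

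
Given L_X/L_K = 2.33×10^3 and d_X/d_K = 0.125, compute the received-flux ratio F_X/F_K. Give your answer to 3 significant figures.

F = L/(4πd²), so F_X/F_K = (L_X/L_K) / (d_X/d_K)²
= 2.33×10^3 / (0.125)² = 2.33×10^3 / 0.01562 = 1.491×10^5.

1.49×10^5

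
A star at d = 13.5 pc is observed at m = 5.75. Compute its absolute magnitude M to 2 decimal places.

M = m − 5 log₁₀(d/10 pc) = 5.75 − 5 log₁₀(13.5/10)
  = 5.75 − 5 × 0.130 = 5.75 − 0.65 = 5.10.

5.10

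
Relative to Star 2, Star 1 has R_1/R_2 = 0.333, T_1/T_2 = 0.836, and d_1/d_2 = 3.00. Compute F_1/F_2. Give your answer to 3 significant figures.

L_1/L_2 = (R_1/R_2)²(T_1/T_2)⁴ = (0.333)² × (0.836)⁴ = 0.05416.
F_1/F_2 = (L_1/L_2)/(d_1/d_2)² = 0.05416 / (3.00)² = 0.006018.

0.00602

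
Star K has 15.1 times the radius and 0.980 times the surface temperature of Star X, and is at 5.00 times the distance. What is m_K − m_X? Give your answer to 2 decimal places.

L_K/L_X = (15.1)²(0.980)⁴ = 210.3.
F_K/F_X = (L_K/L_X)/(d_K/d_X)² = 210.3/25.00 = 8.412.
m_K − m_X = −2.5 log₁₀(8.412) = -2.31.

-2.31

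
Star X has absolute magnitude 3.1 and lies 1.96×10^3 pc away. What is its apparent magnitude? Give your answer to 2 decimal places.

m = M + 5 log₁₀(d/10 pc) = 3.1 + 5 log₁₀(1.96×10^3/10)
  = 3.1 + 5 × 2.292 = 3.1 + 11.46 = 14.56.

14.56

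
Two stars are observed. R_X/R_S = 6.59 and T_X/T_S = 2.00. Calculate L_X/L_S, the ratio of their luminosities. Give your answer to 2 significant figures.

6.9×10^2

From the Stefan–Boltzmann law, L ∝ R²T⁴, so
L_X/L_S = (R_X/R_S)² (T_X/T_S)⁴ = (6.59)² × (2.00)⁴ = 43.43 × 16.00 = 694.8.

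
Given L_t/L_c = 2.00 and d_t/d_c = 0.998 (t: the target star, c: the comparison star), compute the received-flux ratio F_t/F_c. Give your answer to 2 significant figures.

F = L/(4πd²), so F_t/F_c = (L_t/L_c) / (d_t/d_c)²
= 2.00 / (0.998)² = 2.00 / 0.9960 = 2.008.

2.0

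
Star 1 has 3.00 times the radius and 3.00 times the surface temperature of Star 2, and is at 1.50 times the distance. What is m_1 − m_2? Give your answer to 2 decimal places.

L_1/L_2 = (3.00)²(3.00)⁴ = 729.0.
F_1/F_2 = (L_1/L_2)/(d_1/d_2)² = 729.0/2.250 = 324.0.
m_1 − m_2 = −2.5 log₁₀(324.0) = -6.28.

-6.28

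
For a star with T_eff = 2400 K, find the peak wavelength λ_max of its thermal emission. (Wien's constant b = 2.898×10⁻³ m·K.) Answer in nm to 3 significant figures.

1.21×10^3 nm

λ_max = b/T = 2.898×10⁻³ / 2400 = 1.21×10^-6 m = 1208 nm.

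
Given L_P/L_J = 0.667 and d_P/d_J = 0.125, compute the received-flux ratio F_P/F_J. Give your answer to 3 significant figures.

F = L/(4πd²), so F_P/F_J = (L_P/L_J) / (d_P/d_J)²
= 0.667 / (0.125)² = 0.667 / 0.01562 = 42.69.

42.7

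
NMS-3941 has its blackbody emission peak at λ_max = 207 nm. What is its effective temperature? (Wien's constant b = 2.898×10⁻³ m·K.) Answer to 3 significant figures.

1.40×10^4 K

T = b/λ_max = 2.898×10⁻³ / (207×10⁻⁹) = 1.400×10^4 K.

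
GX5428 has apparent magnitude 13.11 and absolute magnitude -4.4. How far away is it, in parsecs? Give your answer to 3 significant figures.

3.18×10^4 pc

m − M = 5 log₁₀(d/10 pc)
13.11 − (-4.4) = 17.51 = 5 log₁₀(d/10)
d = 10 × 10^(17.51/5) = 10 × 10^3.502 = 3.177×10^4 pc.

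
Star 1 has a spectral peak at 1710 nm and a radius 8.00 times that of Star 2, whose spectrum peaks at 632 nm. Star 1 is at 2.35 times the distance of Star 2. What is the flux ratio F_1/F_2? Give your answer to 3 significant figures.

Wien's law: T_1/T_2 = λ_2/λ_1 = 632/1710 = 0.3696.
L_1/L_2 = (R_1/R_2)²(T_1/T_2)⁴ = (8.00)²(0.3696)⁴ = 1.194.
F_1/F_2 = (L_1/L_2)/(d_1/d_2)² = 1.194/(2.35)² = 0.2162.

0.216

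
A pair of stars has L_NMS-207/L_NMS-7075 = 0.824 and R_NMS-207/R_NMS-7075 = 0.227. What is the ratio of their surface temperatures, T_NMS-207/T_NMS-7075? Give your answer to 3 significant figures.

2.00

L ∝ R²T⁴ gives T ∝ (L/R²)^(1/4), so
T_NMS-207/T_NMS-7075 = (0.824 / 0.227²)^(1/4) = (15.99)^(1/4) = 2.000.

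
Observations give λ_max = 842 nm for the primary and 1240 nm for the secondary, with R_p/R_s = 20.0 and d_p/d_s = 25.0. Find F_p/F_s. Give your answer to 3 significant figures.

Wien's law: T_p/T_s = λ_s/λ_p = 1240/842 = 1.473.
L_p/L_s = (R_p/R_s)²(T_p/T_s)⁴ = (20.0)²(1.473)⁴ = 1881.
F_p/F_s = (L_p/L_s)/(d_p/d_s)² = 1881/(25.0)² = 3.010.

3.01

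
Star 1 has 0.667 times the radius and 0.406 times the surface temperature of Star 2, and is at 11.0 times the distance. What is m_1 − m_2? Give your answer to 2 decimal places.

L_1/L_2 = (0.667)²(0.406)⁴ = 0.01209.
F_1/F_2 = (L_1/L_2)/(d_1/d_2)² = 0.01209/121.0 = 9.990×10^-5.
m_1 − m_2 = −2.5 log₁₀(9.990×10^-5) = 10.00.

10.00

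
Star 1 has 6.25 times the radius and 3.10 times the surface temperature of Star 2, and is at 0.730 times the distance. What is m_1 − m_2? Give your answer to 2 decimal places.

-9.58

L_1/L_2 = (6.25)²(3.10)⁴ = 3608.
F_1/F_2 = (L_1/L_2)/(d_1/d_2)² = 3608/0.5329 = 6770.
m_1 − m_2 = −2.5 log₁₀(6770) = -9.58.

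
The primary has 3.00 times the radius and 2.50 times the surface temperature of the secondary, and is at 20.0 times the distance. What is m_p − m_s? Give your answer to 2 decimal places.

0.14

L_p/L_s = (3.00)²(2.50)⁴ = 351.6.
F_p/F_s = (L_p/L_s)/(d_p/d_s)² = 351.6/400.0 = 0.8789.
m_p − m_s = −2.5 log₁₀(0.8789) = 0.14.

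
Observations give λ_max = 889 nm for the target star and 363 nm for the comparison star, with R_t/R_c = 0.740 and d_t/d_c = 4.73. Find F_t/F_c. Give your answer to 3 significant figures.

Wien's law: T_t/T_c = λ_c/λ_t = 363/889 = 0.4083.
L_t/L_c = (R_t/R_c)²(T_t/T_c)⁴ = (0.740)²(0.4083)⁴ = 0.01522.
F_t/F_c = (L_t/L_c)/(d_t/d_c)² = 0.01522/(4.73)² = 6.804×10^-4.

6.80×10^-4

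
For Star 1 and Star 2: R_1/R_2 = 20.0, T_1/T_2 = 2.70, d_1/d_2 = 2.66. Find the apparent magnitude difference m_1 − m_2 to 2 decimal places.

L_1/L_2 = (20.0)²(2.70)⁴ = 2.126×10^4.
F_1/F_2 = (L_1/L_2)/(d_1/d_2)² = 2.126×10^4/7.076 = 3004.
m_1 − m_2 = −2.5 log₁₀(3004) = -8.69.

-8.69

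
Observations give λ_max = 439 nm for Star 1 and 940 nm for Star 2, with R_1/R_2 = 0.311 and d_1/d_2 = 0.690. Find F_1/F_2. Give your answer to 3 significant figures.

4.27

Wien's law: T_1/T_2 = λ_2/λ_1 = 940/439 = 2.141.
L_1/L_2 = (R_1/R_2)²(T_1/T_2)⁴ = (0.311)²(2.141)⁴ = 2.033.
F_1/F_2 = (L_1/L_2)/(d_1/d_2)² = 2.033/(0.690)² = 4.270.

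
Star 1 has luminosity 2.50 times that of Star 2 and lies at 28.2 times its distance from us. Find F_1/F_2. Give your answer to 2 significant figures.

F = L/(4πd²), so F_1/F_2 = (L_1/L_2) / (d_1/d_2)²
= 2.50 / (28.2)² = 2.50 / 795.2 = 0.003144.

0.0031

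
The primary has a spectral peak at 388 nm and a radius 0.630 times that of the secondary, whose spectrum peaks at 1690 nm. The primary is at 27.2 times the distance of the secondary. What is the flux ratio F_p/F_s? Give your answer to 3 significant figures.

Wien's law: T_p/T_s = λ_s/λ_p = 1690/388 = 4.356.
L_p/L_s = (R_p/R_s)²(T_p/T_s)⁴ = (0.630)²(4.356)⁴ = 142.9.
F_p/F_s = (L_p/L_s)/(d_p/d_s)² = 142.9/(27.2)² = 0.1931.

0.193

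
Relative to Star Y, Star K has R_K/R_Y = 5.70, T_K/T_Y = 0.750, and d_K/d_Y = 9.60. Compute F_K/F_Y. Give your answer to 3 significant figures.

0.112

L_K/L_Y = (R_K/R_Y)²(T_K/T_Y)⁴ = (5.70)² × (0.750)⁴ = 10.28.
F_K/F_Y = (L_K/L_Y)/(d_K/d_Y)² = 10.28 / (9.60)² = 0.1115.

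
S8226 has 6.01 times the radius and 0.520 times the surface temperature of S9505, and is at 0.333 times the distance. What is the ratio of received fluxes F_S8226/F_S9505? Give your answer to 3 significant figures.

L_S8226/L_S9505 = (R_S8226/R_S9505)²(T_S8226/T_S9505)⁴ = (6.01)² × (0.520)⁴ = 2.641.
F_S8226/F_S9505 = (L_S8226/L_S9505)/(d_S8226/d_S9505)² = 2.641 / (0.333)² = 23.82.

23.8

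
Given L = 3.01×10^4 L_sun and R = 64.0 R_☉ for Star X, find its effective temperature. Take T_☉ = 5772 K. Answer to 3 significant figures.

T/T_☉ = (L/L_☉)^(1/4) / (R/R_☉)^(1/2)
T = 5772 × (3.01×10^4)^(1/4) / √(64.0) = 5772 × 13.17 / 8.000 = 9503 K.

9.50×10^3 K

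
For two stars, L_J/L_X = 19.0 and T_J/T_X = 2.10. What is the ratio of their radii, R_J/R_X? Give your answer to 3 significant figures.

0.988

L ∝ R²T⁴ gives R ∝ √L / T², so
R_J/R_X = √(19.0) / (2.10)² = 4.359 / 4.410 = 0.9884.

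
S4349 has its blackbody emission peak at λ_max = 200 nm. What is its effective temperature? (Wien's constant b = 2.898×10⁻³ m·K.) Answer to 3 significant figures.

T = b/λ_max = 2.898×10⁻³ / (200×10⁻⁹) = 1.449×10^4 K.

1.45×10^4 K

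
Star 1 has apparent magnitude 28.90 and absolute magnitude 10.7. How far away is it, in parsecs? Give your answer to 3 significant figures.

4.37×10^4 pc

m − M = 5 log₁₀(d/10 pc)
28.90 − (10.7) = 18.20 = 5 log₁₀(d/10)
d = 10 × 10^(18.20/5) = 10 × 10^3.640 = 4.365×10^4 pc.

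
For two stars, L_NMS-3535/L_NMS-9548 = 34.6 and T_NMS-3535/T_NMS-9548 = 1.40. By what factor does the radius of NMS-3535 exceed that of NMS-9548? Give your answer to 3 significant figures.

3.00

L ∝ R²T⁴ gives R ∝ √L / T², so
R_NMS-3535/R_NMS-9548 = √(34.6) / (1.40)² = 5.882 / 1.960 = 3.001.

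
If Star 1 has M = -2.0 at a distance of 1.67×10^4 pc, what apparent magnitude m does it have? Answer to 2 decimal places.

14.11

m = M + 5 log₁₀(d/10 pc) = -2.0 + 5 log₁₀(1.67×10^4/10)
  = -2.0 + 5 × 3.223 = -2.0 + 16.11 = 14.11.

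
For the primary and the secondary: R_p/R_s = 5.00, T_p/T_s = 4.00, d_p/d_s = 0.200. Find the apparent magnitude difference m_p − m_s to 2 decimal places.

L_p/L_s = (5.00)²(4.00)⁴ = 6400.
F_p/F_s = (L_p/L_s)/(d_p/d_s)² = 6400/0.04000 = 1.600×10^5.
m_p − m_s = −2.5 log₁₀(1.600×10^5) = -13.01.

-13.01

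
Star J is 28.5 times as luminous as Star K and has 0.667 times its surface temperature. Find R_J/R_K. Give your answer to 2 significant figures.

L ∝ R²T⁴ gives R ∝ √L / T², so
R_J/R_K = √(28.5) / (0.667)² = 5.339 / 0.4449 = 12.00.

12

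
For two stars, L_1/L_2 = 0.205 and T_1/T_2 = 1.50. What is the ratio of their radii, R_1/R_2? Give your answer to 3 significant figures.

0.201

L ∝ R²T⁴ gives R ∝ √L / T², so
R_1/R_2 = √(0.205) / (1.50)² = 0.4528 / 2.250 = 0.2012.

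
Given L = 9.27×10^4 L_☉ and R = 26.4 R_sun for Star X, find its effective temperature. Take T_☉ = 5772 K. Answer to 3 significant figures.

1.96×10^4 K

T/T_☉ = (L/L_☉)^(1/4) / (R/R_☉)^(1/2)
T = 5772 × (9.27×10^4)^(1/4) / √(26.4) = 5772 × 17.45 / 5.138 = 1.960×10^4 K.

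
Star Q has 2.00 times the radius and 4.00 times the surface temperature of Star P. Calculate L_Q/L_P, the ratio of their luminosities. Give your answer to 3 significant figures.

1.02×10^3

From the Stefan–Boltzmann law, L ∝ R²T⁴, so
L_Q/L_P = (R_Q/R_P)² (T_Q/T_P)⁴ = (2.00)² × (4.00)⁴ = 4.000 × 256.0 = 1024.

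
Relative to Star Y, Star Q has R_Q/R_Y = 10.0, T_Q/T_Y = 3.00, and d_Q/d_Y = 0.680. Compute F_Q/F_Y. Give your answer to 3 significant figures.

1.75×10^4

L_Q/L_Y = (R_Q/R_Y)²(T_Q/T_Y)⁴ = (10.0)² × (3.00)⁴ = 8100.
F_Q/F_Y = (L_Q/L_Y)/(d_Q/d_Y)² = 8100 / (0.680)² = 1.752×10^4.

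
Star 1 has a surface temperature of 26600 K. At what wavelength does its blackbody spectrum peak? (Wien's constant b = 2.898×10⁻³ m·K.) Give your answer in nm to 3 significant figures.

109 nm

λ_max = b/T = 2.898×10⁻³ / 26600 = 1.09×10^-7 m = 108.9 nm.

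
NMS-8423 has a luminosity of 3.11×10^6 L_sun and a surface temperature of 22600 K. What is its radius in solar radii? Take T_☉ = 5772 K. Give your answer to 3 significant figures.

115 solar radii

R/R_☉ = √(L/L_☉) / (T/T_☉)² = √(3.11×10^6) / (3.915)²
       = 1764 / 15.33 = 115.0.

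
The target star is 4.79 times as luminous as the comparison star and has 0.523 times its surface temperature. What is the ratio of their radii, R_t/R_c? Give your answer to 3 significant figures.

8.00

L ∝ R²T⁴ gives R ∝ √L / T², so
R_t/R_c = √(4.79) / (0.523)² = 2.189 / 0.2735 = 8.001.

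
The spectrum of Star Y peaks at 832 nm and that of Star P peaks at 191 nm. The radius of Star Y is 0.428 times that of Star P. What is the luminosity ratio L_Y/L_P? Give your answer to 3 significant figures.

5.09×10^-4

Wien's law gives T ∝ 1/λ_max, so T_Y/T_P = λ_P/λ_Y = 191/832 = 0.2296.
Then L ∝ R²T⁴ gives L_Y/L_P = (0.428)² × (0.2296)⁴ = 0.1832 × 0.002777 = 5.088×10^-4.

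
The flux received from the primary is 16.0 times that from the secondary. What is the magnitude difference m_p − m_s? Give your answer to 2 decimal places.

m_p − m_s = −2.5 log₁₀(F_p/F_s) = −2.5 log₁₀(16.0) = −2.5 × (1.204) = -3.010.

-3.01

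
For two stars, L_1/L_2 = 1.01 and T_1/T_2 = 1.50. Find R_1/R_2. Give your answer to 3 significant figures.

L ∝ R²T⁴ gives R ∝ √L / T², so
R_1/R_2 = √(1.01) / (1.50)² = 1.005 / 2.250 = 0.4467.

0.447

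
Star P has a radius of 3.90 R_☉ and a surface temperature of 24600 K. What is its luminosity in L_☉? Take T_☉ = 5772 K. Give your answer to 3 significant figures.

L/L_☉ = (R/R_☉)² (T/T_☉)⁴ = (3.90)² × (24600/5772)⁴
       = 15.21 × (4.262)⁴ = 15.21 × 329.9 = 5018.

5.02×10^3 L_☉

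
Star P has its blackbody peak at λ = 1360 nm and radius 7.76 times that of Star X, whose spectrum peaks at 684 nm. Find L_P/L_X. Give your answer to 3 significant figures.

Wien's law gives T ∝ 1/λ_max, so T_P/T_X = λ_X/λ_P = 684/1360 = 0.5029.
Then L ∝ R²T⁴ gives L_P/L_X = (7.76)² × (0.5029)⁴ = 60.22 × 0.06398 = 3.853.

3.85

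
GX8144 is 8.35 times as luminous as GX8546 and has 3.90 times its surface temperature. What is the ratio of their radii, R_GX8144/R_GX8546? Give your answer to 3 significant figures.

0.190

L ∝ R²T⁴ gives R ∝ √L / T², so
R_GX8144/R_GX8546 = √(8.35) / (3.90)² = 2.890 / 15.21 = 0.1900.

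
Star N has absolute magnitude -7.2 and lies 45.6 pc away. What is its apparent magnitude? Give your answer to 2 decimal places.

-3.91

m = M + 5 log₁₀(d/10 pc) = -7.2 + 5 log₁₀(45.6/10)
  = -7.2 + 5 × 0.659 = -7.2 + 3.29 = -3.91.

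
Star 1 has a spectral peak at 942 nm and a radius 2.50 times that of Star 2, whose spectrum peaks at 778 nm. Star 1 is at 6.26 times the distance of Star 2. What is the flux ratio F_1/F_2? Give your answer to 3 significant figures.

0.0742

Wien's law: T_1/T_2 = λ_2/λ_1 = 778/942 = 0.8259.
L_1/L_2 = (R_1/R_2)²(T_1/T_2)⁴ = (2.50)²(0.8259)⁴ = 2.908.
F_1/F_2 = (L_1/L_2)/(d_1/d_2)² = 2.908/(6.26)² = 0.07421.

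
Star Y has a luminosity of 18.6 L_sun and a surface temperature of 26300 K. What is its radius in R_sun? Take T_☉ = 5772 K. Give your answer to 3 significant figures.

0.208 R_sun

R/R_☉ = √(L/L_☉) / (T/T_☉)² = √(18.6) / (4.556)²
       = 4.313 / 20.76 = 0.2077.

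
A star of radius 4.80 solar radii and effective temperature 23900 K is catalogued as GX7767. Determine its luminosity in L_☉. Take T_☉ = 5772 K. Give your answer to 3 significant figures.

L/L_☉ = (R/R_☉)² (T/T_☉)⁴ = (4.80)² × (23900/5772)⁴
       = 23.04 × (4.141)⁴ = 23.04 × 294.0 = 6773.

6.77×10^3 L_☉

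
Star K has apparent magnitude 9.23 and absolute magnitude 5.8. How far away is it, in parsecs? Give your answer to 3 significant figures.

m − M = 5 log₁₀(d/10 pc)
9.23 − (5.8) = 3.43 = 5 log₁₀(d/10)
d = 10 × 10^(3.43/5) = 10 × 10^0.686 = 48.53 pc.

48.5 pc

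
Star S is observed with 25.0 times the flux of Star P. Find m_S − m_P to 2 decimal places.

m_S − m_P = −2.5 log₁₀(F_S/F_P) = −2.5 log₁₀(25.0) = −2.5 × (1.398) = -3.495.

-3.49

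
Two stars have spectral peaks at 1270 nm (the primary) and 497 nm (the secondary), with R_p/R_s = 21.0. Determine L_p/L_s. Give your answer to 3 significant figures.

Wien's law gives T ∝ 1/λ_max, so T_p/T_s = λ_s/λ_p = 497/1270 = 0.3913.
Then L ∝ R²T⁴ gives L_p/L_s = (21.0)² × (0.3913)⁴ = 441.0 × 0.02345 = 10.34.

10.3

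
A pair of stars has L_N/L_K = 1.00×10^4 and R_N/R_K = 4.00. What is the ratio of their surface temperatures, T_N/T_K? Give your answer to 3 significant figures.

5.00

L ∝ R²T⁴ gives T ∝ (L/R²)^(1/4), so
T_N/T_K = (1.00×10^4 / 4.00²)^(1/4) = (625.0)^(1/4) = 5.000.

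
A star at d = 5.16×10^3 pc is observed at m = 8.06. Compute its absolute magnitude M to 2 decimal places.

M = m − 5 log₁₀(d/10 pc) = 8.06 − 5 log₁₀(5.16×10^3/10)
  = 8.06 − 5 × 2.713 = 8.06 − 13.56 = -5.50.

-5.50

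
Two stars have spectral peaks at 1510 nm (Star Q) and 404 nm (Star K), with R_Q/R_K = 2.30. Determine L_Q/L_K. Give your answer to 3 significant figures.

0.0271

Wien's law gives T ∝ 1/λ_max, so T_Q/T_K = λ_K/λ_Q = 404/1510 = 0.2675.
Then L ∝ R²T⁴ gives L_Q/L_K = (2.30)² × (0.2675)⁴ = 5.290 × 0.005124 = 0.02711.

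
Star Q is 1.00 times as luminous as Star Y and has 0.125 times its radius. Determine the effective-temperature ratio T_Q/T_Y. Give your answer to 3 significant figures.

L ∝ R²T⁴ gives T ∝ (L/R²)^(1/4), so
T_Q/T_Y = (1.00 / 0.125²)^(1/4) = (64.00)^(1/4) = 2.828.

2.83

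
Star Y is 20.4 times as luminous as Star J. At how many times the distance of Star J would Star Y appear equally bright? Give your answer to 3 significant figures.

Equal flux requires L_Y/d_Y² = L_J/d_J², so d_Y/d_J = √(L_Y/L_J)
= √(20.4) = 4.517.

4.52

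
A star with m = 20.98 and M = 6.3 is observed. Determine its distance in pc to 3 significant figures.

8.63×10^3 pc

m − M = 5 log₁₀(d/10 pc)
20.98 − (6.3) = 14.68 = 5 log₁₀(d/10)
d = 10 × 10^(14.68/5) = 10 × 10^2.936 = 8630 pc.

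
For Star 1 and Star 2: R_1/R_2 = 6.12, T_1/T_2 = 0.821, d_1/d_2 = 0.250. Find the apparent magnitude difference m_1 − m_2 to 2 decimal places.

L_1/L_2 = (6.12)²(0.821)⁴ = 17.02.
F_1/F_2 = (L_1/L_2)/(d_1/d_2)² = 17.02/0.06250 = 272.3.
m_1 − m_2 = −2.5 log₁₀(272.3) = -6.09.

-6.09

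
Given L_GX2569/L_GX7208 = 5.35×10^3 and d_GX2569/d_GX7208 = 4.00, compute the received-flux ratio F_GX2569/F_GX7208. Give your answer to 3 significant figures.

F = L/(4πd²), so F_GX2569/F_GX7208 = (L_GX2569/L_GX7208) / (d_GX2569/d_GX7208)²
= 5.35×10^3 / (4.00)² = 5.35×10^3 / 16.00 = 334.4.

334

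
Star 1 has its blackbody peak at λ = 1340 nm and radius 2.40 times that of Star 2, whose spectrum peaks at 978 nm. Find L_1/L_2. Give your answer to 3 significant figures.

Wien's law gives T ∝ 1/λ_max, so T_1/T_2 = λ_2/λ_1 = 978/1340 = 0.7299.
Then L ∝ R²T⁴ gives L_1/L_2 = (2.40)² × (0.7299)⁴ = 5.760 × 0.2838 = 1.634.

1.63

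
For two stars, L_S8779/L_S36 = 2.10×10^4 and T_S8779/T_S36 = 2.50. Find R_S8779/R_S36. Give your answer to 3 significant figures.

L ∝ R²T⁴ gives R ∝ √L / T², so
R_S8779/R_S36 = √(2.10×10^4) / (2.50)² = 144.9 / 6.250 = 23.19.

23.2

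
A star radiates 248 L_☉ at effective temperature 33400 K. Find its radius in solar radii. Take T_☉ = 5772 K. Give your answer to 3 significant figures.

R/R_☉ = √(L/L_☉) / (T/T_☉)² = √(248) / (5.787)²
       = 15.75 / 33.48 = 0.4703.

0.470 solar radii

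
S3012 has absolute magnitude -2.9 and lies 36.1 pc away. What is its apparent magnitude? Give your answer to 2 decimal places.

m = M + 5 log₁₀(d/10 pc) = -2.9 + 5 log₁₀(36.1/10)
  = -2.9 + 5 × 0.558 = -2.9 + 2.79 = -0.11.

-0.11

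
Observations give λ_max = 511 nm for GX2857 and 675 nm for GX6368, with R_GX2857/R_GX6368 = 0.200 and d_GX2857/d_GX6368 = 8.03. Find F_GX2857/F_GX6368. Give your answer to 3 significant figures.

Wien's law: T_GX2857/T_GX6368 = λ_GX6368/λ_GX2857 = 675/511 = 1.321.
L_GX2857/L_GX6368 = (R_GX2857/R_GX6368)²(T_GX2857/T_GX6368)⁴ = (0.200)²(1.321)⁴ = 0.1218.
F_GX2857/F_GX6368 = (L_GX2857/L_GX6368)/(d_GX2857/d_GX6368)² = 0.1218/(8.03)² = 0.001889.

0.00189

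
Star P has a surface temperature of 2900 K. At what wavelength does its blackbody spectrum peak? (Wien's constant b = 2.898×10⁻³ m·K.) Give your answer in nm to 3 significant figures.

999 nm

λ_max = b/T = 2.898×10⁻³ / 2900 = 9.99×10^-7 m = 999.3 nm.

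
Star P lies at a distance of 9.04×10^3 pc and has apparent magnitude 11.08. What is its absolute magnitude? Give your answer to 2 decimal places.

M = m − 5 log₁₀(d/10 pc) = 11.08 − 5 log₁₀(9.04×10^3/10)
  = 11.08 − 5 × 2.956 = 11.08 − 14.78 = -3.70.

-3.70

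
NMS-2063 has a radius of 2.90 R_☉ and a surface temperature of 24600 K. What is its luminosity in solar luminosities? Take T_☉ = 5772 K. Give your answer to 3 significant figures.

L/L_☉ = (R/R_☉)² (T/T_☉)⁴ = (2.90)² × (24600/5772)⁴
       = 8.410 × (4.262)⁴ = 8.410 × 329.9 = 2775.

2.77×10^3 solar luminosities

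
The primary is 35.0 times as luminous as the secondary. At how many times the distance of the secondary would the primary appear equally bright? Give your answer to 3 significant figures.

5.92

Equal flux requires L_p/d_p² = L_s/d_s², so d_p/d_s = √(L_p/L_s)
= √(35.0) = 5.916.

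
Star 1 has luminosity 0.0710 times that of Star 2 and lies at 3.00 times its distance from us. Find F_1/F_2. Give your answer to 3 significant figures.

F = L/(4πd²), so F_1/F_2 = (L_1/L_2) / (d_1/d_2)²
= 0.0710 / (3.00)² = 0.0710 / 9.000 = 0.007889.

0.00789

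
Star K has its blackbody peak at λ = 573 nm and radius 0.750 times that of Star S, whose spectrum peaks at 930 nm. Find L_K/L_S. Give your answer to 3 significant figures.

3.90

Wien's law gives T ∝ 1/λ_max, so T_K/T_S = λ_S/λ_K = 930/573 = 1.623.
Then L ∝ R²T⁴ gives L_K/L_S = (0.750)² × (1.623)⁴ = 0.5625 × 6.939 = 3.903.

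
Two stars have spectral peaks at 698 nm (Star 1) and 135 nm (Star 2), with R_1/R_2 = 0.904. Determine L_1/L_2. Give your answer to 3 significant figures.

0.00114

Wien's law gives T ∝ 1/λ_max, so T_1/T_2 = λ_2/λ_1 = 135/698 = 0.1934.
Then L ∝ R²T⁴ gives L_1/L_2 = (0.904)² × (0.1934)⁴ = 0.8172 × 0.001399 = 0.001144.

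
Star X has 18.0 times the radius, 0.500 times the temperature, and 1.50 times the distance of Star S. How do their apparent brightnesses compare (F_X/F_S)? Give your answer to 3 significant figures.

L_X/L_S = (R_X/R_S)²(T_X/T_S)⁴ = (18.0)² × (0.500)⁴ = 20.25.
F_X/F_S = (L_X/L_S)/(d_X/d_S)² = 20.25 / (1.50)² = 9.000.

9.00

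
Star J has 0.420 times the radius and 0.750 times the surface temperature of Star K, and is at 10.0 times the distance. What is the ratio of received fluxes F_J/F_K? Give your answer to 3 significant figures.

5.58×10^-4

L_J/L_K = (R_J/R_K)²(T_J/T_K)⁴ = (0.420)² × (0.750)⁴ = 0.05581.
F_J/F_K = (L_J/L_K)/(d_J/d_K)² = 0.05581 / (10.0)² = 5.581×10^-4.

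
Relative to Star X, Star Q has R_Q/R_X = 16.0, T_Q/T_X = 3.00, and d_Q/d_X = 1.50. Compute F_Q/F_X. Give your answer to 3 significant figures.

9.22×10^3

L_Q/L_X = (R_Q/R_X)²(T_Q/T_X)⁴ = (16.0)² × (3.00)⁴ = 2.074×10^4.
F_Q/F_X = (L_Q/L_X)/(d_Q/d_X)² = 2.074×10^4 / (1.50)² = 9216.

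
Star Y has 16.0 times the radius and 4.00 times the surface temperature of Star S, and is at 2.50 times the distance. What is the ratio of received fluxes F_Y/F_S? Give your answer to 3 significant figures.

L_Y/L_S = (R_Y/R_S)²(T_Y/T_S)⁴ = (16.0)² × (4.00)⁴ = 6.554×10^4.
F_Y/F_S = (L_Y/L_S)/(d_Y/d_S)² = 6.554×10^4 / (2.50)² = 1.049×10^4.

1.05×10^4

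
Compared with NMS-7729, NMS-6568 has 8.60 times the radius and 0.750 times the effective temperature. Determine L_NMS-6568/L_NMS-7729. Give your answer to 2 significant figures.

23

From the Stefan–Boltzmann law, L ∝ R²T⁴, so
L_NMS-6568/L_NMS-7729 = (R_NMS-6568/R_NMS-7729)² (T_NMS-6568/T_NMS-7729)⁴ = (8.60)² × (0.750)⁴ = 73.96 × 0.3164 = 23.40.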